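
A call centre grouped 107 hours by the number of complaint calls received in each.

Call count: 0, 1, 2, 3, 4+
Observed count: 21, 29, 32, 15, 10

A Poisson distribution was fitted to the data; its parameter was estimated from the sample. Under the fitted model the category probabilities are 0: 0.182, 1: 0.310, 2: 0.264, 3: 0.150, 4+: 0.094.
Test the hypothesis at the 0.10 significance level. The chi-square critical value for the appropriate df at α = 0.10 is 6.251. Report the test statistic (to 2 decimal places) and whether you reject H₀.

1.21; do not reject

Expected counts E_i = n·p_i: 107×0.182 = 19.474, 107×0.310 = 33.17, 107×0.264 = 28.248, 107×0.150 = 16.05, 107×0.094 = 10.058.
cat         O        E   (O−E)²/E
0          21   19.474      0.120
1          29    33.17      0.524
2          32   28.248      0.498
3          15    16.05      0.069
4+         10   10.058      0.000
Sum = 1.21
df = 3. Since 1.21 < 6.251, we do not reject H₀.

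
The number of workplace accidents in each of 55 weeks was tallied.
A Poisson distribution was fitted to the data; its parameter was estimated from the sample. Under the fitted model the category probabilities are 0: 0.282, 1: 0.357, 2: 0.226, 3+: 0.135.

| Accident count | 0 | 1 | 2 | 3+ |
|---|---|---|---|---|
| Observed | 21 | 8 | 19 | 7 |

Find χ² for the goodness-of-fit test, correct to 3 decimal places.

12.335

Expected counts E_i = n·p_i: 55×0.282 = 15.51, 55×0.357 = 19.635, 55×0.226 = 12.43, 55×0.135 = 7.425.
χ² = (21−15.51)²/15.51 + (8−19.635)²/19.635 + (19−12.43)²/12.43 + (7−7.425)²/7.425
   = 1.9433 + 6.8945 + 3.4726 + 0.0243
Sum = 12.335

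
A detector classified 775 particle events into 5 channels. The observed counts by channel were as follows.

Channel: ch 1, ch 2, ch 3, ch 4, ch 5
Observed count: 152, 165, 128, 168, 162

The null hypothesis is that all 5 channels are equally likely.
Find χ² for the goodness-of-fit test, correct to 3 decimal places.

Under H₀ each category has probability 1/5, so each expected count is 775/5 = 155.
χ² = (152−155)²/155 + (165−155)²/155 + (128−155)²/155 + (168−155)²/155 + (162−155)²/155
   = 0.0581 + 0.6452 + 4.7032 + 1.0903 + 0.3161
Sum = 6.813

6.813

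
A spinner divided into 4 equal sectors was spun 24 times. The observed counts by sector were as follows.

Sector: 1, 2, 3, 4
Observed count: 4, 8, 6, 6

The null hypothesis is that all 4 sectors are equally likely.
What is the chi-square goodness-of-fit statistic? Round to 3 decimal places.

Expected count for each of the 4 categories: 24/4 = 6.
1: (4 − 6)²/6 = 4/6 = 0.6667
2: (8 − 6)²/6 = 4/6 = 0.6667
3: (6 − 6)²/6 = 0/6 = 0.0000
4: (6 − 6)²/6 = 0/6 = 0.0000
Sum = 1.333

1.333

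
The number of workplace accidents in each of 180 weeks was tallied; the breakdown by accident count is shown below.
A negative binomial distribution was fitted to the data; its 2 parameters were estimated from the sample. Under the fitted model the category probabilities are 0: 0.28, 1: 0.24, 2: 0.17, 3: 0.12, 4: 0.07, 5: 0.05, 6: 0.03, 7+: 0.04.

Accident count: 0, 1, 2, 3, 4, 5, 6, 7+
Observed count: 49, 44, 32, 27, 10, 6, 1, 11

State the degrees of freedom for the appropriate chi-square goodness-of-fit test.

5

There are k = 8 categories and 2 parameters estimated from the data, so df = 8 − 1 − 2 = 5.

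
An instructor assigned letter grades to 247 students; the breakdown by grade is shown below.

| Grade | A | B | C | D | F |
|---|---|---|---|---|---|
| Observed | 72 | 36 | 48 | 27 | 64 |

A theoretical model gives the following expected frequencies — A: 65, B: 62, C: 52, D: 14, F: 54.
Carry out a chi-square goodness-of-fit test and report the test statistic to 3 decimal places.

cat         O        E   (O−E)²/E
A          72       65     0.7538
B          36       62    10.9032
C          48       52     0.3077
D          27       14    12.0714
F          64       54     1.8519
Sum = 25.888

25.888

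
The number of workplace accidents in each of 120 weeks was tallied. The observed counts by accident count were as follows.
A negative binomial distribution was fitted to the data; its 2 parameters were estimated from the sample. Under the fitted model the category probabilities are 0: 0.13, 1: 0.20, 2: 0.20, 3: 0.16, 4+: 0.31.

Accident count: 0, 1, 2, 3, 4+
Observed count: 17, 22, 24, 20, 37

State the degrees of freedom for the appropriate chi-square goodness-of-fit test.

There are k = 5 categories and 2 parameters estimated from the data, so df = 5 − 1 − 2 = 2.

2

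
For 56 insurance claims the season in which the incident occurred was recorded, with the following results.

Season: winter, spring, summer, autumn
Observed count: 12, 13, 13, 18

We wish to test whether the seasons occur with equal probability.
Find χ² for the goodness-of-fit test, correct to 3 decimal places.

1.571

Under H₀ each category has probability 1/4, so each expected count is 56/4 = 14.
χ² = (12−14)²/14 + (13−14)²/14 + (13−14)²/14 + (18−14)²/14
   = 0.2857 + 0.0714 + 0.0714 + 1.1429
Sum = 1.571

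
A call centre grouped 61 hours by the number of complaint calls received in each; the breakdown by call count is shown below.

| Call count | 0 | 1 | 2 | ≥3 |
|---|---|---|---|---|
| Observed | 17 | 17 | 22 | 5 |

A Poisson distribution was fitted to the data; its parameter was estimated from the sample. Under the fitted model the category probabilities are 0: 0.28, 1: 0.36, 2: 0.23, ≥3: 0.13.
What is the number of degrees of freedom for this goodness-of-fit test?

There are k = 4 categories and 1 parameter estimated from the data, so df = 4 − 1 − 1 = 2.

2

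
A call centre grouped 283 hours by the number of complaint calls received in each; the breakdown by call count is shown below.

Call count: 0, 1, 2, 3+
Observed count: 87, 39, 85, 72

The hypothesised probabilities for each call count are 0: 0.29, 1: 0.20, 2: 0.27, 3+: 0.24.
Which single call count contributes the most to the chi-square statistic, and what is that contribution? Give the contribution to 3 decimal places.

Expected counts E_i = n·p_i: 283×0.29 = 82.07, 283×0.20 = 56.6, 283×0.27 = 76.41, 283×0.24 = 67.92.
χ² = (87−82.07)²/82.07 + (39−56.6)²/56.6 + (85−76.41)²/76.41 + (72−67.92)²/67.92
   = 0.2961 + 5.4728 + 0.9657 + 0.2451
The largest term is for 1: 5.473.

1, 5.473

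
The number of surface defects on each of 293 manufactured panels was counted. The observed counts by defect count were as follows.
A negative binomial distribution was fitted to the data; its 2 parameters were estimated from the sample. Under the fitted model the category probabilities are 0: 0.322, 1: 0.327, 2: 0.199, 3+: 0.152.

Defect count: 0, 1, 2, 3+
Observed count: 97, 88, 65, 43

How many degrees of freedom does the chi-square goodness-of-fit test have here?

1

There are k = 4 categories and 2 parameters estimated from the data, so df = 4 − 1 − 2 = 1.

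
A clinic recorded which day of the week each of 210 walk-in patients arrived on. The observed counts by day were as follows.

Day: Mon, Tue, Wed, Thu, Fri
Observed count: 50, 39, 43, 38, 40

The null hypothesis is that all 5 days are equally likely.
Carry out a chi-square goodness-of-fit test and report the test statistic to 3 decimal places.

Under H₀ each category has probability 1/5, so each expected count is 210/5 = 42.
cat         O        E   (O−E)²/E
Mon        50       42     1.5238
Tue        39       42     0.2143
Wed        43       42     0.0238
Thu        38       42     0.3810
Fri        40       42     0.0952
Sum = 2.238

2.238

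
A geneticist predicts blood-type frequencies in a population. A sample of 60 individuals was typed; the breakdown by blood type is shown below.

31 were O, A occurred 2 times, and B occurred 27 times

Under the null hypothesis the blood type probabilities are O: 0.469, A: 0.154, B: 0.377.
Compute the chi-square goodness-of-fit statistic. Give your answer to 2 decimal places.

6.81

Expected counts E_i = n·p_i: 60×0.469 = 28.14, 60×0.154 = 9.24, 60×0.377 = 22.62.
O: (31 − 28.14)²/28.14 = 8.1796/28.14 = 0.291
A: (2 − 9.24)²/9.24 = 52.4176/9.24 = 5.673
B: (27 − 22.62)²/22.62 = 19.1844/22.62 = 0.848
Sum = 6.81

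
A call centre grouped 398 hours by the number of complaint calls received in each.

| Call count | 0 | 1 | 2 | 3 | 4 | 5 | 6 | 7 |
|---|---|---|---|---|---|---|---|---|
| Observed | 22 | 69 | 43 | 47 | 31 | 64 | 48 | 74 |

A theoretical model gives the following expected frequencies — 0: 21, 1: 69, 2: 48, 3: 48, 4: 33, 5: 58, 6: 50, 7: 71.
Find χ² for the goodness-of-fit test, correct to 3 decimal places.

1.538

cat         O        E   (O−E)²/E
0          22       21     0.0476
1          69       69     0.0000
2          43       48     0.5208
3          47       48     0.0208
4          31       33     0.1212
5          64       58     0.6207
6          48       50     0.0800
7          74       71     0.1268
Sum = 1.538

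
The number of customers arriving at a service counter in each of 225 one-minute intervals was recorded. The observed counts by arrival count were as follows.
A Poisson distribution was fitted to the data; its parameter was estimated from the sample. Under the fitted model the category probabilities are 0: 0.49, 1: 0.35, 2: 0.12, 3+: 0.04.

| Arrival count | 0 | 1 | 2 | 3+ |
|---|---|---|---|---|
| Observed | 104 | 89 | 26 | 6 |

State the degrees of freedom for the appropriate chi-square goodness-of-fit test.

2

There are k = 4 categories and 1 parameter estimated from the data, so df = 4 − 1 − 1 = 2.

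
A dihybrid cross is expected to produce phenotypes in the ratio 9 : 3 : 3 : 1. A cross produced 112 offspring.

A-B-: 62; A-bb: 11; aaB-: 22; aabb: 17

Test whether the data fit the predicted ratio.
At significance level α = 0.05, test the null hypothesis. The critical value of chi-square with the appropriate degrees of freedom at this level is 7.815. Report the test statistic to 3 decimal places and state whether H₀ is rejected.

Ratio total = 16. Expected counts: 112×9/16 = 63, 112×3/16 = 21, 112×3/16 = 21, 112×1/16 = 7.
cat         O        E   (O−E)²/E
A-B-       62       63     0.0159
A-bb       11       21     4.7619
aaB-       22       21     0.0476
aabb       17        7    14.2857
Sum = 19.111
df = 3. Since 19.111 > 7.815, we reject H₀.

19.111; reject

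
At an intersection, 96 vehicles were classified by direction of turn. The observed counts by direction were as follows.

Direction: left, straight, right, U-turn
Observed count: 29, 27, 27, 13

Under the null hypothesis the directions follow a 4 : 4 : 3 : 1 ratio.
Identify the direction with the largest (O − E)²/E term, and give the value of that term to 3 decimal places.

U-turn, 3.125

Ratio total = 12. Expected counts: 96×4/12 = 32, 96×4/12 = 32, 96×3/12 = 24, 96×1/12 = 8.
cat           O        E   (O−E)²/E
left         29       32     0.2813
straight     27       32     0.7813
right        27       24     0.3750
U-turn       13        8     3.1250
The largest term is for U-turn: 3.125.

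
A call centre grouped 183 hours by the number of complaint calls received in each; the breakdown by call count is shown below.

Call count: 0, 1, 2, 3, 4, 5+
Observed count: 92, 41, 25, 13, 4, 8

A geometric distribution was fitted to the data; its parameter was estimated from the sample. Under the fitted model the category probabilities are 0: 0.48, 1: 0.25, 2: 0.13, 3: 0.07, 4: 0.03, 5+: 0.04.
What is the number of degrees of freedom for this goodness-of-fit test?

There are k = 6 categories and 1 parameter estimated from the data, so df = 6 − 1 − 1 = 4.

4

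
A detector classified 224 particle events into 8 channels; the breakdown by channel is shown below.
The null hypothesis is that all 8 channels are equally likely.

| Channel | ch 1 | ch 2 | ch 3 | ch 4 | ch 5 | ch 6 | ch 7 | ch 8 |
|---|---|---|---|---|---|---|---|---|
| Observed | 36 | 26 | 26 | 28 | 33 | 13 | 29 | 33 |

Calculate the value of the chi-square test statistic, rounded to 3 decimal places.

12.429

Under H₀ each category has probability 1/8, so each expected count is 224/8 = 28.
cat         O        E   (O−E)²/E
ch 1       36       28     2.2857
ch 2       26       28     0.1429
ch 3       26       28     0.1429
ch 4       28       28     0.0000
ch 5       33       28     0.8929
ch 6       13       28     8.0357
ch 7       29       28     0.0357
ch 8       33       28     0.8929
Sum = 12.429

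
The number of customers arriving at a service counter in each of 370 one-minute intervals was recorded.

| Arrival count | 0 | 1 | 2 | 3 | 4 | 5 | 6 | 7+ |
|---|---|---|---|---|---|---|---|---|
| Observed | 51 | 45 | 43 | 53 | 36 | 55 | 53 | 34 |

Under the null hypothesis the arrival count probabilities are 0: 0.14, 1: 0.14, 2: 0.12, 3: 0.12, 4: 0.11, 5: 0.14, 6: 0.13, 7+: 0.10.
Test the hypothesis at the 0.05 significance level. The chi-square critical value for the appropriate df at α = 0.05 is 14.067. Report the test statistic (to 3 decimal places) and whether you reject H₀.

4.098; do not reject

Expected counts E_i = n·p_i: 370×0.14 = 51.8, 370×0.14 = 51.8, 370×0.12 = 44.4, 370×0.12 = 44.4, 370×0.11 = 40.7, 370×0.14 = 51.8, 370×0.13 = 48.1, 370×0.10 = 37.
cat         O        E   (O−E)²/E
0          51     51.8     0.0124
1          45     51.8     0.8927
2          43     44.4     0.0441
3          53     44.4     1.6658
4          36     40.7     0.5428
5          55     51.8     0.1977
6          53     48.1     0.4992
7+         34       37     0.2432
Sum = 4.098
df = 7. Since 4.098 < 14.067, we do not reject H₀.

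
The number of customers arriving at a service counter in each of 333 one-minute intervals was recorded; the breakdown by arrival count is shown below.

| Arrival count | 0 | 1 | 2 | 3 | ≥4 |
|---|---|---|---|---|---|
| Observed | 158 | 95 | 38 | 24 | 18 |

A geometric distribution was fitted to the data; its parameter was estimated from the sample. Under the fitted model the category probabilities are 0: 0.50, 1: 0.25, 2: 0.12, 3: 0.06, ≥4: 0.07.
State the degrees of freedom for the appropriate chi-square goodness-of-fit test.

There are k = 5 categories and 1 parameter estimated from the data, so df = 5 − 1 − 1 = 3.

3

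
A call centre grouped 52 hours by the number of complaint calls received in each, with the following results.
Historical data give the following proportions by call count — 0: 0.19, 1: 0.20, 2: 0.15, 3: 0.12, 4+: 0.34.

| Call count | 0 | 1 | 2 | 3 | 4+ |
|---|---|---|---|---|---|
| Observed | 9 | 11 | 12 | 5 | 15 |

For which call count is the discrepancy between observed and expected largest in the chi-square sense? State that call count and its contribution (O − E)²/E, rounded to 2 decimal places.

Expected counts E_i = n·p_i: 52×0.19 = 9.88, 52×0.20 = 10.4, 52×0.15 = 7.8, 52×0.12 = 6.24, 52×0.34 = 17.68.
χ² = (9−9.88)²/9.88 + (11−10.4)²/10.4 + (12−7.8)²/7.8 + (5−6.24)²/6.24 + (15−17.68)²/17.68
   = 0.078 + 0.035 + 2.262 + 0.246 + 0.406
The largest term is for 2: 2.26.

2, 2.26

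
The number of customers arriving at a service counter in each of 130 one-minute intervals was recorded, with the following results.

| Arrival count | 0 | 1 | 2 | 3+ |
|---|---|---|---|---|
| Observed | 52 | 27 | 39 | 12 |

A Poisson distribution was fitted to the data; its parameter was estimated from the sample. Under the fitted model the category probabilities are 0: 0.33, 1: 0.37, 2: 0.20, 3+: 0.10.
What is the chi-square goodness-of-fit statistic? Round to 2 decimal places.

Expected counts E_i = n·p_i: 130×0.33 = 42.9, 130×0.37 = 48.1, 130×0.20 = 26, 130×0.10 = 13.
χ² = (52−42.9)²/42.9 + (27−48.1)²/48.1 + (39−26)²/26 + (12−13)²/13
   = 1.930 + 9.256 + 6.500 + 0.077
Sum = 17.76

17.76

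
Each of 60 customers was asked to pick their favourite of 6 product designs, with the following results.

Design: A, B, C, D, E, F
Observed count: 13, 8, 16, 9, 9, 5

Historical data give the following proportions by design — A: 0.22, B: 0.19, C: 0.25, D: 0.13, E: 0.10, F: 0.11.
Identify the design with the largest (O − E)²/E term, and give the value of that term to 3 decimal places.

Expected counts E_i = n·p_i: 60×0.22 = 13.2, 60×0.19 = 11.4, 60×0.25 = 15, 60×0.13 = 7.8, 60×0.10 = 6, 60×0.11 = 6.6.
cat         O        E   (O−E)²/E
A          13     13.2     0.0030
B           8     11.4     1.0140
C          16       15     0.0667
D           9      7.8     0.1846
E           9        6     1.5000
F           5      6.6     0.3879
The largest term is for E: 1.500.

E, 1.500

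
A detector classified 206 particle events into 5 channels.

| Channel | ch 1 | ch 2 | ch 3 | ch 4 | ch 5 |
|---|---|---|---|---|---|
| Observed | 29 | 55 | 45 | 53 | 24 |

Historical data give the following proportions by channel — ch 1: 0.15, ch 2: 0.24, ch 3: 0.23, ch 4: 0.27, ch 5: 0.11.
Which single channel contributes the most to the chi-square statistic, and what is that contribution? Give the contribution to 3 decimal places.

Expected counts E_i = n·p_i: 206×0.15 = 30.9, 206×0.24 = 49.44, 206×0.23 = 47.38, 206×0.27 = 55.62, 206×0.11 = 22.66.
χ² = (29−30.9)²/30.9 + (55−49.44)²/49.44 + (45−47.38)²/47.38 + (53−55.62)²/55.62 + (24−22.66)²/22.66
   = 0.1168 + 0.6253 + 0.1196 + 0.1234 + 0.0792
The largest term is for ch 2: 0.625.

ch 2, 0.625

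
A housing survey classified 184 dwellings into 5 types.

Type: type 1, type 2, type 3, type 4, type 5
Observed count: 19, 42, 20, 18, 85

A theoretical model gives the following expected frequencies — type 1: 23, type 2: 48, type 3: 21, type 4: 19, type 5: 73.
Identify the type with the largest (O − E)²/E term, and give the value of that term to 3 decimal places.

type 5, 1.973

cat         O        E   (O−E)²/E
type 1     19       23     0.6957
type 2     42       48     0.7500
type 3     20       21     0.0476
type 4     18       19     0.0526
type 5     85       73     1.9726
The largest term is for type 5: 1.973.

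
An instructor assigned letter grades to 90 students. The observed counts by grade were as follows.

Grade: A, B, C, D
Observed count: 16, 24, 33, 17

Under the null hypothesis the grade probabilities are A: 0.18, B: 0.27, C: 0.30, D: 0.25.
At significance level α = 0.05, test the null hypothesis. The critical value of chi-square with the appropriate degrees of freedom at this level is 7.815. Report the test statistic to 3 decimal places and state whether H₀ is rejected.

2.684; do not reject

Expected counts E_i = n·p_i: 90×0.18 = 16.2, 90×0.27 = 24.3, 90×0.30 = 27, 90×0.25 = 22.5.
cat         O        E   (O−E)²/E
A          16     16.2     0.0025
B          24     24.3     0.0037
C          33       27     1.3333
D          17     22.5     1.3444
Sum = 2.684
df = 3. Since 2.684 < 7.815, we do not reject H₀.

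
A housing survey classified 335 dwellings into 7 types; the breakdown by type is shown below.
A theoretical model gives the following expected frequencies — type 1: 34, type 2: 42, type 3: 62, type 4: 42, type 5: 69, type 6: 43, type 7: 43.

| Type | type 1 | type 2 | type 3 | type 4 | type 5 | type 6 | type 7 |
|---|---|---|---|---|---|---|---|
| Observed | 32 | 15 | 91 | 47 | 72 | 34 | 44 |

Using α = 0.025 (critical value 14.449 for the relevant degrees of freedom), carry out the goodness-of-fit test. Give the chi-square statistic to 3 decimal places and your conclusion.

type 1: (32 − 34)²/34 = 4/34 = 0.1176
type 2: (15 − 42)²/42 = 729/42 = 17.3571
type 3: (91 − 62)²/62 = 841/62 = 13.5645
type 4: (47 − 42)²/42 = 25/42 = 0.5952
type 5: (72 − 69)²/69 = 9/69 = 0.1304
type 6: (34 − 43)²/43 = 81/43 = 1.8837
type 7: (44 − 43)²/43 = 1/43 = 0.0233
Sum = 33.672
df = 6. Since 33.672 > 14.449, we reject H₀.

33.672; reject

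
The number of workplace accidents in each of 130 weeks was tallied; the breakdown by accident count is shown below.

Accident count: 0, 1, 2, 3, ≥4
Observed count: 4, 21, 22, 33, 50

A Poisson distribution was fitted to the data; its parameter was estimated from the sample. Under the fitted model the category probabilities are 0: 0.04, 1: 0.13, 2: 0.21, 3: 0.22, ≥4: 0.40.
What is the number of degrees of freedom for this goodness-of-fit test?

There are k = 5 categories and 1 parameter estimated from the data, so df = 5 − 1 − 1 = 3.

3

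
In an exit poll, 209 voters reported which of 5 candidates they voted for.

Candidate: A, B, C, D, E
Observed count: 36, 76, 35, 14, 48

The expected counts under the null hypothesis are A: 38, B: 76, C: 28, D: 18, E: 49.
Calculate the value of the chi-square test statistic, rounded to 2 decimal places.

2.76

cat         O        E   (O−E)²/E
A          36       38      0.105
B          76       76      0.000
C          35       28      1.750
D          14       18      0.889
E          48       49      0.020
Sum = 2.76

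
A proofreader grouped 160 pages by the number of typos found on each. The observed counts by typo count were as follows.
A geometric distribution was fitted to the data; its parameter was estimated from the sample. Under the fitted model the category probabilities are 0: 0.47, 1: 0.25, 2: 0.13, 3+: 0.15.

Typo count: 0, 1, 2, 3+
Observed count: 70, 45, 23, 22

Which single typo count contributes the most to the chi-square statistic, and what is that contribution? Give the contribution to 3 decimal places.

Expected counts E_i = n·p_i: 160×0.47 = 75.2, 160×0.25 = 40, 160×0.13 = 20.8, 160×0.15 = 24.
cat         O        E   (O−E)²/E
0          70     75.2     0.3596
1          45       40     0.6250
2          23     20.8     0.2327
3+         22       24     0.1667
The largest term is for 1: 0.625.

1, 0.625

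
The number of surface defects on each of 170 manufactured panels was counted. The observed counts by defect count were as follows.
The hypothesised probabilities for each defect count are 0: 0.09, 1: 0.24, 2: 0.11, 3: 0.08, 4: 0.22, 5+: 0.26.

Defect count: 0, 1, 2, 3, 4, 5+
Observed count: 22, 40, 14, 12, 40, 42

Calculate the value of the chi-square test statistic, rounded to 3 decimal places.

Expected counts E_i = n·p_i: 170×0.09 = 15.3, 170×0.24 = 40.8, 170×0.11 = 18.7, 170×0.08 = 13.6, 170×0.22 = 37.4, 170×0.26 = 44.2.
cat         O        E   (O−E)²/E
0          22     15.3     2.9340
1          40     40.8     0.0157
2          14     18.7     1.1813
3          12     13.6     0.1882
4          40     37.4     0.1807
5+         42     44.2     0.1095
Sum = 4.609

4.609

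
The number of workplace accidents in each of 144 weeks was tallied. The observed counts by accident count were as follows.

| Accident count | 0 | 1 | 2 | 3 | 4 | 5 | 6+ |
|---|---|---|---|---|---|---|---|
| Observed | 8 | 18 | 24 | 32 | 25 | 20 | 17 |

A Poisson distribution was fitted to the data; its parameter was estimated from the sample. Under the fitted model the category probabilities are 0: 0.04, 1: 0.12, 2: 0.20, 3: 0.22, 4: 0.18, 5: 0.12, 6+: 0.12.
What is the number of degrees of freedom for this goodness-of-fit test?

5

There are k = 7 categories and 1 parameter estimated from the data, so df = 7 − 1 − 1 = 5.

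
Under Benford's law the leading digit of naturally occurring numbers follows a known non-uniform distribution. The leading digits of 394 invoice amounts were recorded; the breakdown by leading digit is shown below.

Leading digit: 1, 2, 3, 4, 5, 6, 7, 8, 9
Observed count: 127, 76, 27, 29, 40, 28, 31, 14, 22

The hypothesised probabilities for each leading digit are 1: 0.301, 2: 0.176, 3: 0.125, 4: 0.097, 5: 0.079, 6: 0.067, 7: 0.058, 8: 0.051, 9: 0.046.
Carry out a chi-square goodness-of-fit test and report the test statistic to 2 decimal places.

21.72

Expected counts E_i = n·p_i: 394×0.301 = 118.594, 394×0.176 = 69.344, 394×0.125 = 49.25, 394×0.097 = 38.218, 394×0.079 = 31.126, 394×0.067 = 26.398, 394×0.058 = 22.852, 394×0.051 = 20.094, 394×0.046 = 18.124.
χ² = (127−118.594)²/118.594 + (76−69.344)²/69.344 + (27−49.25)²/49.25 + (29−38.218)²/38.218 + (40−31.126)²/31.126 + (28−26.398)²/26.398 + (31−22.852)²/22.852 + (14−20.094)²/20.094 + (22−18.124)²/18.124
   = 0.596 + 0.639 + 10.052 + 2.223 + 2.530 + 0.097 + 2.905 + 1.848 + 0.829
Sum = 21.72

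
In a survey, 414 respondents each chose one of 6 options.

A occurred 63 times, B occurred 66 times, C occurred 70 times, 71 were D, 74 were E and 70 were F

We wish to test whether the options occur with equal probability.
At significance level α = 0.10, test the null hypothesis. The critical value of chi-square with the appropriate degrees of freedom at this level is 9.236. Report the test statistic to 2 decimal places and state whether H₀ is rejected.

1.10; do not reject

Under H₀ each category has probability 1/6, so each expected count is 414/6 = 69.
A: (63 − 69)²/69 = 36/69 = 0.522
B: (66 − 69)²/69 = 9/69 = 0.130
C: (70 − 69)²/69 = 1/69 = 0.014
D: (71 − 69)²/69 = 4/69 = 0.058
E: (74 − 69)²/69 = 25/69 = 0.362
F: (70 − 69)²/69 = 1/69 = 0.014
Sum = 1.10
df = 5. Since 1.10 < 9.236, we do not reject H₀.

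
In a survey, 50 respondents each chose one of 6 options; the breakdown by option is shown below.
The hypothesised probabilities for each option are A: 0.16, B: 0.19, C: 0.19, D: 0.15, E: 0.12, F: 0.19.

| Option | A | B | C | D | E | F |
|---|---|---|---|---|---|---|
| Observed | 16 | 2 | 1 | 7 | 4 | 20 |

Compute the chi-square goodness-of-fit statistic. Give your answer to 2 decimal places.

33.83

Expected counts E_i = n·p_i: 50×0.16 = 8, 50×0.19 = 9.5, 50×0.19 = 9.5, 50×0.15 = 7.5, 50×0.12 = 6, 50×0.19 = 9.5.
A: (16 − 8)²/8 = 64/8 = 8.000
B: (2 − 9.5)²/9.5 = 56.25/9.5 = 5.921
C: (1 − 9.5)²/9.5 = 72.25/9.5 = 7.605
D: (7 − 7.5)²/7.5 = 0.25/7.5 = 0.033
E: (4 − 6)²/6 = 4/6 = 0.667
F: (20 − 9.5)²/9.5 = 110.25/9.5 = 11.605
Sum = 33.83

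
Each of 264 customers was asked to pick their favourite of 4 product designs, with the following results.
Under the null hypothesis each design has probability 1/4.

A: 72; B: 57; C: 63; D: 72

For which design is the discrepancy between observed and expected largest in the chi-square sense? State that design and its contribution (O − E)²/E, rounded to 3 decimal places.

Expected count for each of the 4 categories: 264/4 = 66.
A: (72 − 66)²/66 = 36/66 = 0.5455
B: (57 − 66)²/66 = 81/66 = 1.2273
C: (63 − 66)²/66 = 9/66 = 0.1364
D: (72 − 66)²/66 = 36/66 = 0.5455
The largest term is for B: 1.227.

B, 1.227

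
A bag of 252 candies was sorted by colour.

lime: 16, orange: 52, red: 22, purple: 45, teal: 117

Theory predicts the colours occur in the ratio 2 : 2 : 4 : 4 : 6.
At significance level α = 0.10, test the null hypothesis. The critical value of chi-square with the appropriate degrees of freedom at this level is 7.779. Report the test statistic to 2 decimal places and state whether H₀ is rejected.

61.48; reject

Ratio total = 18. Expected counts: 252×2/18 = 28, 252×2/18 = 28, 252×4/18 = 56, 252×4/18 = 56, 252×6/18 = 84.
χ² = (16−28)²/28 + (52−28)²/28 + (22−56)²/56 + (45−56)²/56 + (117−84)²/84
   = 5.143 + 20.571 + 20.643 + 2.161 + 12.964
Sum = 61.48
df = 4. Since 61.48 > 7.779, we reject H₀.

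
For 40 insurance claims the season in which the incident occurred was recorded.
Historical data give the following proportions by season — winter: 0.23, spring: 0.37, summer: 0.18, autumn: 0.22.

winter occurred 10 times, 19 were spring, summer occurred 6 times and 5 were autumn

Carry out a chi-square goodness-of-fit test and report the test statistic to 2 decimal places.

3.10

Expected counts E_i = n·p_i: 40×0.23 = 9.2, 40×0.37 = 14.8, 40×0.18 = 7.2, 40×0.22 = 8.8.
χ² = (10−9.2)²/9.2 + (19−14.8)²/14.8 + (6−7.2)²/7.2 + (5−8.8)²/8.8
   = 0.070 + 1.192 + 0.200 + 1.641
Sum = 3.10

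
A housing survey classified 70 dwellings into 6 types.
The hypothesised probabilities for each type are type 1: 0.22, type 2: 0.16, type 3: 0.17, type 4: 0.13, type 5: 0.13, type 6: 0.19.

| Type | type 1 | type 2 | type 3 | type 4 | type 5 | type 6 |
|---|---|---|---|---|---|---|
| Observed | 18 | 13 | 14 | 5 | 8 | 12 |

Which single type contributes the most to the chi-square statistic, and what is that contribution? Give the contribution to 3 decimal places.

type 4, 1.847

Expected counts E_i = n·p_i: 70×0.22 = 15.4, 70×0.16 = 11.2, 70×0.17 = 11.9, 70×0.13 = 9.1, 70×0.13 = 9.1, 70×0.19 = 13.3.
type 1: (18 − 15.4)²/15.4 = 6.76/15.4 = 0.4390
type 2: (13 − 11.2)²/11.2 = 3.24/11.2 = 0.2893
type 3: (14 − 11.9)²/11.9 = 4.41/11.9 = 0.3706
type 4: (5 − 9.1)²/9.1 = 16.81/9.1 = 1.8473
type 5: (8 − 9.1)²/9.1 = 1.21/9.1 = 0.1330
type 6: (12 − 13.3)²/13.3 = 1.69/13.3 = 0.1271
The largest term is for type 4: 1.847.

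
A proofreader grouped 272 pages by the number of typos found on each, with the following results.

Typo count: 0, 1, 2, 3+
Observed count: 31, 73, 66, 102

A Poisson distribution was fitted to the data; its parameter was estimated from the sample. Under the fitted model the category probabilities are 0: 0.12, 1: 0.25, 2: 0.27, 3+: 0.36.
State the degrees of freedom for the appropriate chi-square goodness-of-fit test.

There are k = 4 categories and 1 parameter estimated from the data, so df = 4 − 1 − 1 = 2.

2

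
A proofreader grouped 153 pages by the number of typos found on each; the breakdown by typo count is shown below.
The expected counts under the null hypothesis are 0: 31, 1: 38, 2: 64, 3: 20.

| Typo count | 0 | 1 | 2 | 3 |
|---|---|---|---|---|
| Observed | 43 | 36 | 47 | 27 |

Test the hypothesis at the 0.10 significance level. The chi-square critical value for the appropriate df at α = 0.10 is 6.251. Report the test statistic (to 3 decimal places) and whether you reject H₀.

11.716; reject

χ² = (43−31)²/31 + (36−38)²/38 + (47−64)²/64 + (27−20)²/20
   = 4.6452 + 0.1053 + 4.5156 + 2.4500
Sum = 11.716
df = 3. Since 11.716 > 6.251, we reject H₀.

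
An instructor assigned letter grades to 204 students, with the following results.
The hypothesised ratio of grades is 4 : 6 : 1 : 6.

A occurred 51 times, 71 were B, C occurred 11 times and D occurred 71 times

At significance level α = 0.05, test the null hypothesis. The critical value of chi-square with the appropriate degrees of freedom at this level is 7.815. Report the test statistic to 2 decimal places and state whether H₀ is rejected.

Ratio total = 17. Expected counts: 204×4/17 = 48, 204×6/17 = 72, 204×1/17 = 12, 204×6/17 = 72.
A: (51 − 48)²/48 = 9/48 = 0.188
B: (71 − 72)²/72 = 1/72 = 0.014
C: (11 − 12)²/12 = 1/12 = 0.083
D: (71 − 72)²/72 = 1/72 = 0.014
Sum = 0.30
df = 3. Since 0.30 < 7.815, we do not reject H₀.

0.30; do not reject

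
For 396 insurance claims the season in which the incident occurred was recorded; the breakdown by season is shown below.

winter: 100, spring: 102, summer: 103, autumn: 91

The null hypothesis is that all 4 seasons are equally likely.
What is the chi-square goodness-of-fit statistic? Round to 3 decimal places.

Expected count for each of the 4 categories: 396/4 = 99.
χ² = (100−99)²/99 + (102−99)²/99 + (103−99)²/99 + (91−99)²/99
   = 0.0101 + 0.0909 + 0.1616 + 0.6465
Sum = 0.909

0.909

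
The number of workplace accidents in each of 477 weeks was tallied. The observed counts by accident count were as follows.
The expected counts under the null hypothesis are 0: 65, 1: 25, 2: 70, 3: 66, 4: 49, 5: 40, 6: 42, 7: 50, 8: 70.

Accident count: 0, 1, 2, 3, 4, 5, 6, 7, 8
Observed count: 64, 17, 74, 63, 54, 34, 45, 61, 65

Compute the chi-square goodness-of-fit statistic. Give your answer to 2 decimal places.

7.34

χ² = (64−65)²/65 + (17−25)²/25 + (74−70)²/70 + (63−66)²/66 + (54−49)²/49 + (34−40)²/40 + (45−42)²/42 + (61−50)²/50 + (65−70)²/70
   = 0.015 + 2.560 + 0.229 + 0.136 + 0.510 + 0.900 + 0.214 + 2.420 + 0.357
Sum = 7.34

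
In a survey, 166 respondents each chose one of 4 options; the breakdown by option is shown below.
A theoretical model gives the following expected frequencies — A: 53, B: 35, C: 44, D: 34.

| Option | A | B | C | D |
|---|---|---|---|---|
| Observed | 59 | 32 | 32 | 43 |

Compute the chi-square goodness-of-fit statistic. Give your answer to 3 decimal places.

6.591

A: (59 − 53)²/53 = 36/53 = 0.6792
B: (32 − 35)²/35 = 9/35 = 0.2571
C: (32 − 44)²/44 = 144/44 = 3.2727
D: (43 − 34)²/34 = 81/34 = 2.3824
Sum = 6.591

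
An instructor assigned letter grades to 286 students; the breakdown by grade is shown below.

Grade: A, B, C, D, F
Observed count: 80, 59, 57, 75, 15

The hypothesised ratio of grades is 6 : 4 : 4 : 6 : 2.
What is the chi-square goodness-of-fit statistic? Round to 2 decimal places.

6.24

Ratio total = 22. Expected counts: 286×6/22 = 78, 286×4/22 = 52, 286×4/22 = 52, 286×6/22 = 78, 286×2/22 = 26.
cat         O        E   (O−E)²/E
A          80       78      0.051
B          59       52      0.942
C          57       52      0.481
D          75       78      0.115
F          15       26      4.654
Sum = 6.24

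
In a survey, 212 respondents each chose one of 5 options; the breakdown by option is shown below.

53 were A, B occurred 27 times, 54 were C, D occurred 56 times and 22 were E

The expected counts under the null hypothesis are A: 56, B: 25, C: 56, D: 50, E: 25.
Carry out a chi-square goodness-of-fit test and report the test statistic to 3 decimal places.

1.472

χ² = (53−56)²/56 + (27−25)²/25 + (54−56)²/56 + (56−50)²/50 + (22−25)²/25
   = 0.1607 + 0.1600 + 0.0714 + 0.7200 + 0.3600
Sum = 1.472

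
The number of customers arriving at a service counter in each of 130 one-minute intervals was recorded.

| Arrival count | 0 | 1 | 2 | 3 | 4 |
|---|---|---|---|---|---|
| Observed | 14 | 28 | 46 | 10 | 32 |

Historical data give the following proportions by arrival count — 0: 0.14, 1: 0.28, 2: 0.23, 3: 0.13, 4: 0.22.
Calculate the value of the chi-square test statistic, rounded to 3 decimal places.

14.798

Expected counts E_i = n·p_i: 130×0.14 = 18.2, 130×0.28 = 36.4, 130×0.23 = 29.9, 130×0.13 = 16.9, 130×0.22 = 28.6.
0: (14 − 18.2)²/18.2 = 17.64/18.2 = 0.9692
1: (28 − 36.4)²/36.4 = 70.56/36.4 = 1.9385
2: (46 − 29.9)²/29.9 = 259.21/29.9 = 8.6692
3: (10 − 16.9)²/16.9 = 47.61/16.9 = 2.8172
4: (32 − 28.6)²/28.6 = 11.56/28.6 = 0.4042
Sum = 14.798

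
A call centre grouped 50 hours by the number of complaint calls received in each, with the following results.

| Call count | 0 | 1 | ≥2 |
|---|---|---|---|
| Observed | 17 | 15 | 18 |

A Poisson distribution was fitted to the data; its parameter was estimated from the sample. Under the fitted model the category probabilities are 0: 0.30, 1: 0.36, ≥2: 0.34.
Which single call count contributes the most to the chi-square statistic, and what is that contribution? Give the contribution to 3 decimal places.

1, 0.500

Expected counts E_i = n·p_i: 50×0.30 = 15, 50×0.36 = 18, 50×0.34 = 17.
0: (17 − 15)²/15 = 4/15 = 0.2667
1: (15 − 18)²/18 = 9/18 = 0.5000
≥2: (18 − 17)²/17 = 1/17 = 0.0588
The largest term is for 1: 0.500.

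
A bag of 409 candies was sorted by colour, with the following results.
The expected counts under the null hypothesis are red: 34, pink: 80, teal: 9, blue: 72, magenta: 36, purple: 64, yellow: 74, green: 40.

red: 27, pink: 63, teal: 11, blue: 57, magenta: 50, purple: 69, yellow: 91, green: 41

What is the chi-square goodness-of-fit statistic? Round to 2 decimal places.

red: (27 − 34)²/34 = 49/34 = 1.441
pink: (63 − 80)²/80 = 289/80 = 3.613
teal: (11 − 9)²/9 = 4/9 = 0.444
blue: (57 − 72)²/72 = 225/72 = 3.125
magenta: (50 − 36)²/36 = 196/36 = 5.444
purple: (69 − 64)²/64 = 25/64 = 0.391
yellow: (91 − 74)²/74 = 289/74 = 3.905
green: (41 − 40)²/40 = 1/40 = 0.025
Sum = 18.39

18.39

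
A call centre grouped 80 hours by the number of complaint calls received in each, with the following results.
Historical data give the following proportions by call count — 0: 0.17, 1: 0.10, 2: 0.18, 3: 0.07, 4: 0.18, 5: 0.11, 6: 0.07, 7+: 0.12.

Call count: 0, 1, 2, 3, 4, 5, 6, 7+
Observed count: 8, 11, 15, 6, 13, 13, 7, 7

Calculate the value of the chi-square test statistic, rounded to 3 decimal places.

Expected counts E_i = n·p_i: 80×0.17 = 13.6, 80×0.10 = 8, 80×0.18 = 14.4, 80×0.07 = 5.6, 80×0.18 = 14.4, 80×0.11 = 8.8, 80×0.07 = 5.6, 80×0.12 = 9.6.
0: (8 − 13.6)²/13.6 = 31.36/13.6 = 2.3059
1: (11 − 8)²/8 = 9/8 = 1.1250
2: (15 − 14.4)²/14.4 = 0.36/14.4 = 0.0250
3: (6 − 5.6)²/5.6 = 0.16/5.6 = 0.0286
4: (13 − 14.4)²/14.4 = 1.96/14.4 = 0.1361
5: (13 − 8.8)²/8.8 = 17.64/8.8 = 2.0045
6: (7 − 5.6)²/5.6 = 1.96/5.6 = 0.3500
7+: (7 − 9.6)²/9.6 = 6.76/9.6 = 0.7042
Sum = 6.679

6.679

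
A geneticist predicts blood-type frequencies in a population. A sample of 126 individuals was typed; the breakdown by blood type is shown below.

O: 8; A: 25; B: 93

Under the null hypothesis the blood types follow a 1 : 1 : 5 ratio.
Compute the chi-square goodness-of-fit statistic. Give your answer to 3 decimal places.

8.378

Ratio total = 7. Expected counts: 126×1/7 = 18, 126×1/7 = 18, 126×5/7 = 90.
χ² = (8−18)²/18 + (25−18)²/18 + (93−90)²/90
   = 5.5556 + 2.7222 + 0.1000
Sum = 8.378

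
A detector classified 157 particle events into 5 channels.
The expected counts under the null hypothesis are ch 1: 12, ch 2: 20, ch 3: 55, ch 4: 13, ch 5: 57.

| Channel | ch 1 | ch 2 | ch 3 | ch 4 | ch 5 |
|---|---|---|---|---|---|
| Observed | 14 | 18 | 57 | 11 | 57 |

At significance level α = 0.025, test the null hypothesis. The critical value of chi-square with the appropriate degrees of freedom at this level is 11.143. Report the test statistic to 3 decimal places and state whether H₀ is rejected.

0.914; do not reject

χ² = (14−12)²/12 + (18−20)²/20 + (57−55)²/55 + (11−13)²/13 + (57−57)²/57
   = 0.3333 + 0.2000 + 0.0727 + 0.3077 + 0.0000
Sum = 0.914
df = 4. Since 0.914 < 11.143, we do not reject H₀.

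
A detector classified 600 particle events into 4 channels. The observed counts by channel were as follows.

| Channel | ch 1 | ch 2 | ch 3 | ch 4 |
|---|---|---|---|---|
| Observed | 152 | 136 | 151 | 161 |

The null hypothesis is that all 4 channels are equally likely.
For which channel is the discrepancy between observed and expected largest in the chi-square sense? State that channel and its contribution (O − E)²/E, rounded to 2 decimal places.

ch 2, 1.31

Expected count for each of the 4 categories: 600/4 = 150.
ch 1: (152 − 150)²/150 = 4/150 = 0.027
ch 2: (136 − 150)²/150 = 196/150 = 1.307
ch 3: (151 − 150)²/150 = 1/150 = 0.007
ch 4: (161 − 150)²/150 = 121/150 = 0.807
The largest term is for ch 2: 1.31.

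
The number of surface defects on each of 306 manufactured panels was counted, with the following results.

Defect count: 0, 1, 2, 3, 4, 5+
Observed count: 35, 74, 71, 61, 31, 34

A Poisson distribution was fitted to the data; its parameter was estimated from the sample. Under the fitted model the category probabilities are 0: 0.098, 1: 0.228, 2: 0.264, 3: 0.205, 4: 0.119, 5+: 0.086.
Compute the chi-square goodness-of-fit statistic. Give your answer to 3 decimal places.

Expected counts E_i = n·p_i: 306×0.098 = 29.988, 306×0.228 = 69.768, 306×0.264 = 80.784, 306×0.205 = 62.73, 306×0.119 = 36.414, 306×0.086 = 26.316.
χ² = (35−29.988)²/29.988 + (74−69.768)²/69.768 + (71−80.784)²/80.784 + (61−62.73)²/62.73 + (31−36.414)²/36.414 + (34−26.316)²/26.316
   = 0.8377 + 0.2567 + 1.1850 + 0.0477 + 0.8049 + 2.2436
Sum = 5.376

5.376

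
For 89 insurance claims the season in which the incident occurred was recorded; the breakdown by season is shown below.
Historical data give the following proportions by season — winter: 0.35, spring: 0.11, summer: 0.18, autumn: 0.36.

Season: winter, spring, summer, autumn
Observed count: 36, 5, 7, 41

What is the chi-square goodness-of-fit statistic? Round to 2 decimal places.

10.68

Expected counts E_i = n·p_i: 89×0.35 = 31.15, 89×0.11 = 9.79, 89×0.18 = 16.02, 89×0.36 = 32.04.
winter: (36 − 31.15)²/31.15 = 23.5225/31.15 = 0.755
spring: (5 − 9.79)²/9.79 = 22.9441/9.79 = 2.344
summer: (7 − 16.02)²/16.02 = 81.3604/16.02 = 5.079
autumn: (41 − 32.04)²/32.04 = 80.2816/32.04 = 2.506
Sum = 10.68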